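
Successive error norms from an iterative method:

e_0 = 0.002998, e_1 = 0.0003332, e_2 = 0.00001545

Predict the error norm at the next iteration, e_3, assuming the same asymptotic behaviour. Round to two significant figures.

First estimate the order: p ≈ ln(e_2/e_1) / ln(e_1/e_0) = ln(0.00001545/0.0003332)/ln(0.0003332/0.002998) = ln(0.0463685)/ln(0.111141) ≈ 1.3979.
Then e_3 ≈ e_2·(e_2/e_1)^p = 0.00001545·(0.0463685)^1.3979 = 0.00001545·0.013662 ≈ 2.111e-07.

2.1e-7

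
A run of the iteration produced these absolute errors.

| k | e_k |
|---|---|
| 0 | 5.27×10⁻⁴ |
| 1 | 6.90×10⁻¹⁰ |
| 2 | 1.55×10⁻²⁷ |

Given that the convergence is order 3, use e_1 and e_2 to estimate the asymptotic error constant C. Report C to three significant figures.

4.72

C ≈ e_2 / e_1^3
  = 1.55×10⁻²⁷ / (6.90×10⁻¹⁰)^3
  = 1.55×10⁻²⁷ / 3.28509e-28 ≈ 4.7183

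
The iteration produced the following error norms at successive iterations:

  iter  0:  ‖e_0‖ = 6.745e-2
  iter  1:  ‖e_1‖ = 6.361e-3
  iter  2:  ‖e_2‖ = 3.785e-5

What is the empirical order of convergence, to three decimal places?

p ≈ ln(‖e_2‖/‖e_1‖) / ln(‖e_1‖/‖e_0‖)
  = ln(3.785e-5/6.361e-3) / ln(6.361e-3/6.745e-2)
  = ln(0.00595032) / ln(0.0943069)
  = -5.124310 / -2.361201 ≈ 2.170213

2.170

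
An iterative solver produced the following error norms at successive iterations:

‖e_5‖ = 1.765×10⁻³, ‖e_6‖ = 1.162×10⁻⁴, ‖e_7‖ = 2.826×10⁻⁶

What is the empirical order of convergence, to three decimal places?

p ≈ ln(‖e_7‖/‖e_6‖) / ln(‖e_6‖/‖e_5‖)
  = ln(2.826×10⁻⁶/1.162×10⁻⁴) / ln(1.162×10⁻⁴/1.765×10⁻³)
  = ln(0.0243201) / ln(0.0658357)
  = -3.716452 / -2.720593 ≈ 1.366045

1.366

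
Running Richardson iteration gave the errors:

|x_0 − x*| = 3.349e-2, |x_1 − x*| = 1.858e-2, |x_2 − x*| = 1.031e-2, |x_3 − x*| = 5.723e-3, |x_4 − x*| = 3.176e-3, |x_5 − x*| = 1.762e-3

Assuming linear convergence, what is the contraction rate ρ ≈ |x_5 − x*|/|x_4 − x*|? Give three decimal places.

0.555

ρ ≈ |x_5 − x*|/|x_4 − x*| = 1.762e-3/3.176e-3 = 0.55479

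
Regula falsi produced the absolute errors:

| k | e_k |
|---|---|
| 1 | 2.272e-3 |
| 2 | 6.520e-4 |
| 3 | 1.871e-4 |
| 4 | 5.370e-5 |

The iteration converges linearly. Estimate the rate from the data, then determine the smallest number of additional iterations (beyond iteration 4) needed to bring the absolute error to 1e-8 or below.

7

Rate ρ ≈ e_4/e_3 = 5.370e-5/1.871e-4 = 0.2870.
After j more steps, e_{4+j} ≈ 5.370e-5·ρ^j; need ρ^j ≤ 1e-8/5.370e-5 = 0.00018622.
j ≥ ln(0.00018622)/ln(0.2870) = -8.5886/-1.24827 = 6.880.
So 7 more iterations are needed.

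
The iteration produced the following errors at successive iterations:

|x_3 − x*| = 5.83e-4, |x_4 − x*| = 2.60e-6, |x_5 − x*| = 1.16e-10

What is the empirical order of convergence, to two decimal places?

p ≈ ln(|x_5 − x*|/|x_4 − x*|) / ln(|x_4 − x*|/|x_3 − x*|)
  = ln(1.16e-10/2.60e-6) / ln(2.60e-6/5.83e-4)
  = ln(4.46154e-05) / ln(0.00445969)
  = -10.01743 / -5.41268 ≈ 1.85073

1.85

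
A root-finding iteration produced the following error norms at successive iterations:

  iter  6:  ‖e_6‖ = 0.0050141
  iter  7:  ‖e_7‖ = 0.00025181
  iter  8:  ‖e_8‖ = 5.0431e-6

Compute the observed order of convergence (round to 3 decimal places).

1.307

p ≈ ln(‖e_8‖/‖e_7‖) / ln(‖e_7‖/‖e_6‖)
  = ln(5.0431e-6/0.00025181) / ln(0.00025181/0.0050141)
  = ln(0.0200274) / ln(0.0502204)
  = -3.910654 / -2.991334 ≈ 1.307328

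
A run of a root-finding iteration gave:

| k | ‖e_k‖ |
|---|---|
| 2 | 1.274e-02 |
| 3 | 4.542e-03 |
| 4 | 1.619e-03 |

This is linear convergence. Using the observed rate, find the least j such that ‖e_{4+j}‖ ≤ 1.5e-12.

Rate ρ ≈ ‖e_4‖/‖e_3‖ = 1.619e-03/4.542e-03 = 0.3565.
After j more steps, ‖e_{4+j}‖ ≈ 1.619e-03·ρ^j; need ρ^j ≤ 1.5e-12/1.619e-03 = 9.26498e-10.
j ≥ ln(9.26498e-10)/ln(0.3565) = -20.7996/-1.03142 = 20.166.
So 21 more iterations are needed.

21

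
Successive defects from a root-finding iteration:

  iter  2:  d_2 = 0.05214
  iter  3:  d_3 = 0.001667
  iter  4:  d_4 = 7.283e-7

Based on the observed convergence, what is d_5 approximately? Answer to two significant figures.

First estimate the order: p ≈ ln(d_4/d_3) / ln(d_3/d_2) = ln(7.283e-7/0.001667)/ln(0.001667/0.05214) = ln(0.000436893)/ln(0.0319716) ≈ 2.2469.
Then d_5 ≈ d_4·(d_4/d_3)^p = 7.283e-7·(0.000436893)^2.2469 = 7.283e-7·2.82656e-08 ≈ 2.059e-14.

2.1e-14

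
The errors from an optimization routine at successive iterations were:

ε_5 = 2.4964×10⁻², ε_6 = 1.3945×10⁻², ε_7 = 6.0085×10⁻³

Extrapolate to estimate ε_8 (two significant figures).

First estimate the order: p ≈ ln(ε_7/ε_6) / ln(ε_6/ε_5) = ln(6.0085×10⁻³/1.3945×10⁻²)/ln(1.3945×10⁻²/2.4964×10⁻²) = ln(0.430871)/ln(0.558604) ≈ 1.4459.
Then ε_8 ≈ ε_7·(ε_7/ε_6)^p = 6.0085×10⁻³·(0.430871)^1.4459 = 6.0085×10⁻³·0.296007 ≈ 0.001779.

1.8e-3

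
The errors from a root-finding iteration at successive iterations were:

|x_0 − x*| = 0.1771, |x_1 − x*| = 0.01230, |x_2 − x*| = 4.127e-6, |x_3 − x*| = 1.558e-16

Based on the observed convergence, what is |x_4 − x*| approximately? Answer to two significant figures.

8.4e-48

First estimate the order: p ≈ ln(|x_3 − x*|/|x_2 − x*|) / ln(|x_2 − x*|/|x_1 − x*|) = ln(1.558e-16/4.127e-6)/ln(4.127e-6/0.01230) = ln(3.77514e-11)/ln(0.000335528) ≈ 3.0001.
Then |x_4 − x*| ≈ |x_3 − x*|·(|x_3 − x*|/|x_2 − x*|)^p = 1.558e-16·(3.77514e-11)^3.0001 = 1.558e-16·5.36731e-32 ≈ 8.362e-48.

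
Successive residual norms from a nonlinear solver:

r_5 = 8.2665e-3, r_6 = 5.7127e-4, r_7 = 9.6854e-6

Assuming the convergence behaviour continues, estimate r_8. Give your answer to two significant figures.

First estimate the order: p ≈ ln(r_7/r_6) / ln(r_6/r_5) = ln(9.6854e-6/5.7127e-4)/ln(5.7127e-4/8.2665e-3) = ln(0.0169542)/ln(0.0691066) ≈ 1.5259.
Then r_8 ≈ r_7·(r_7/r_6)^p = 9.6854e-6·(0.0169542)^1.5259 = 9.6854e-6·0.00198634 ≈ 1.924e-08.

1.9e-8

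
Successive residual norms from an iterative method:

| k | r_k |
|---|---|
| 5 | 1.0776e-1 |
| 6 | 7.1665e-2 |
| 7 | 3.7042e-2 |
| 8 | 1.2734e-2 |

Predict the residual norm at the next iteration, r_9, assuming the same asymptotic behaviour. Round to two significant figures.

First estimate the order: p ≈ ln(r_8/r_7) / ln(r_7/r_6) = ln(1.2734e-2/3.7042e-2)/ln(3.7042e-2/7.1665e-2) = ln(0.343772)/ln(0.516877) ≈ 1.6180.
Then r_9 ≈ r_8·(r_8/r_7)^p = 1.2734e-2·(0.343772)^1.6180 = 1.2734e-2·0.177699 ≈ 0.002263.

2.3e-3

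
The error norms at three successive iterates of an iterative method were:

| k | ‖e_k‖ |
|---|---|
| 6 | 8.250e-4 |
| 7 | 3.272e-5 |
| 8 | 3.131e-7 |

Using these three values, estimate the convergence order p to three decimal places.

1.441

p ≈ ln(‖e_8‖/‖e_7‖) / ln(‖e_7‖/‖e_6‖)
  = ln(3.131e-7/3.272e-5) / ln(3.272e-5/8.250e-4)
  = ln(0.00956907) / ln(0.0396606)
  = -4.649219 / -3.227397 ≈ 1.440548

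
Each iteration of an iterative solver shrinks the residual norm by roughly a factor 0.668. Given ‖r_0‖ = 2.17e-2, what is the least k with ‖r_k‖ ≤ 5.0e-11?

50

After k steps, ‖r_k‖ ≈ 2.17e-2·0.668^k.
Need 0.668^k ≤ 5.0e-11/2.17e-2 = 2.30415e-09.
k ≥ ln(2.30415e-09)/ln(0.668) = -19.8886/-0.40347 = 49.294.
Smallest integer k = 50.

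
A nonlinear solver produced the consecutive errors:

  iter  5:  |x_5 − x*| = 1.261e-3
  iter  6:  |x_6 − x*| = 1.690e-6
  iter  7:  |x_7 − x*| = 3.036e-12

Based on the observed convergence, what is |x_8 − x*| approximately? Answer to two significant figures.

9.8e-24

First estimate the order: p ≈ ln(|x_7 − x*|/|x_6 − x*|) / ln(|x_6 − x*|/|x_5 − x*|) = ln(3.036e-12/1.690e-6)/ln(1.690e-6/1.261e-3) = ln(1.79645e-06)/ln(0.00134021) ≈ 2.0000.
Then |x_8 − x*| ≈ |x_7 − x*|·(|x_7 − x*|/|x_6 − x*|)^p = 3.036e-12·(1.79645e-06)^2.0000 = 3.036e-12·3.22723e-12 ≈ 9.798e-24.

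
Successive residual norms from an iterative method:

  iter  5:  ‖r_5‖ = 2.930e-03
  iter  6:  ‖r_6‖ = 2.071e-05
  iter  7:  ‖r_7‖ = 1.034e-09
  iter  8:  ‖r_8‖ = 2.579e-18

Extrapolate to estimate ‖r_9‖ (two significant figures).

1.6e-35

First estimate the order: p ≈ ln(‖r_8‖/‖r_7‖) / ln(‖r_7‖/‖r_6‖) = ln(2.579e-18/1.034e-09)/ln(1.034e-09/2.071e-05) = ln(2.4942e-09)/ln(4.99276e-05) ≈ 1.9999.
Then ‖r_9‖ ≈ ‖r_8‖·(‖r_8‖/‖r_7‖)^p = 2.579e-18·(2.4942e-09)^1.9999 = 2.579e-18·6.23337e-18 ≈ 1.608e-35.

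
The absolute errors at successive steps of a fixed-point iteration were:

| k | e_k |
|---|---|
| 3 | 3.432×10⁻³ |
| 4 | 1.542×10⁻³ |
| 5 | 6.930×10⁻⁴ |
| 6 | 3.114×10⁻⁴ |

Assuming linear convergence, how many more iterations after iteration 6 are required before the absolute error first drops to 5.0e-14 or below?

29

Rate ρ ≈ e_6/e_5 = 3.114×10⁻⁴/6.930×10⁻⁴ = 0.4494.
After j more steps, e_{6+j} ≈ 3.114×10⁻⁴·ρ^j; need ρ^j ≤ 5.0e-14/3.114×10⁻⁴ = 1.60565e-10.
j ≥ ln(1.60565e-10)/ln(0.4494) = -22.5523/-0.79984 = 28.196.
So 29 more iterations are needed.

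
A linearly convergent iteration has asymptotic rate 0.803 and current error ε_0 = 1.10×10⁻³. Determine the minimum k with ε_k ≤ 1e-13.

After k steps, ε_k ≈ 1.10×10⁻³·0.803^k.
Need 0.803^k ≤ 1e-13/1.10×10⁻³ = 9.09091e-11.
k ≥ ln(9.09091e-11)/ln(0.803) = -23.1212/-0.21940 = 105.384.
Smallest integer k = 106.

106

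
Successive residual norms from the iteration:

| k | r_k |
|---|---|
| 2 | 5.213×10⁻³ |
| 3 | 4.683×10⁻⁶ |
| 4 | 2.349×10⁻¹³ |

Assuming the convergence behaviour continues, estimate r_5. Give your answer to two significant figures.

7.6e-31

First estimate the order: p ≈ ln(r_4/r_3) / ln(r_3/r_2) = ln(2.349×10⁻¹³/4.683×10⁻⁶)/ln(4.683×10⁻⁶/5.213×10⁻³) = ln(5.01602e-08)/ln(0.000898331) ≈ 2.3960.
Then r_5 ≈ r_4·(r_4/r_3)^p = 2.349×10⁻¹³·(5.01602e-08)^2.3960 = 2.349×10⁻¹³·3.23639e-18 ≈ 7.602e-31.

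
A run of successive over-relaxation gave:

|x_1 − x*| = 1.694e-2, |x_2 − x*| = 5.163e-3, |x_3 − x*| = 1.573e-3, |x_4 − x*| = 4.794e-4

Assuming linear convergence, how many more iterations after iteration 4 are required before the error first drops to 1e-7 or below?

Rate ρ ≈ |x_4 − x*|/|x_3 − x*| = 4.794e-4/1.573e-3 = 0.3048.
After j more steps, |x_{4+j} − x*| ≈ 4.794e-4·ρ^j; need ρ^j ≤ 1e-7/4.794e-4 = 0.000208594.
j ≥ ln(0.000208594)/ln(0.3048) = -8.4751/-1.18810 = 7.133.
So 8 more iterations are needed.

8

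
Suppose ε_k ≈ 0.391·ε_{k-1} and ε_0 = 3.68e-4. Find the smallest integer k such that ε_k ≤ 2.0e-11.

After k steps, ε_k ≈ 3.68e-4·0.391^k.
Need 0.391^k ≤ 2.0e-11/3.68e-4 = 5.43478e-08.
k ≥ ln(5.43478e-08)/ln(0.391) = -16.7279/-0.93905 = 17.814.
Smallest integer k = 18.

18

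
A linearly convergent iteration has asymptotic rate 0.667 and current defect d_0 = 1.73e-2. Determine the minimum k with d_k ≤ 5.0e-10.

43

After k steps, d_k ≈ 1.73e-2·0.667^k.
Need 0.667^k ≤ 5.0e-10/1.73e-2 = 2.89017e-08.
k ≥ ln(2.89017e-08)/ln(0.667) = -17.3594/-0.40497 = 42.866.
Smallest integer k = 43.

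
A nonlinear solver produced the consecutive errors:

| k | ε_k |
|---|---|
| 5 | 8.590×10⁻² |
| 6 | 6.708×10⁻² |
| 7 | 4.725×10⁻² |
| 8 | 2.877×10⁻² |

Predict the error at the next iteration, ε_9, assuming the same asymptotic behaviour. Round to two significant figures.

1.4e-2

First estimate the order: p ≈ ln(ε_8/ε_7) / ln(ε_7/ε_6) = ln(2.877×10⁻²/4.725×10⁻²)/ln(4.725×10⁻²/6.708×10⁻²) = ln(0.608889)/ln(0.704383) ≈ 1.4157.
Then ε_9 ≈ ε_8·(ε_8/ε_7)^p = 2.877×10⁻²·(0.608889)^1.4157 = 2.877×10⁻²·0.495417 ≈ 0.01425.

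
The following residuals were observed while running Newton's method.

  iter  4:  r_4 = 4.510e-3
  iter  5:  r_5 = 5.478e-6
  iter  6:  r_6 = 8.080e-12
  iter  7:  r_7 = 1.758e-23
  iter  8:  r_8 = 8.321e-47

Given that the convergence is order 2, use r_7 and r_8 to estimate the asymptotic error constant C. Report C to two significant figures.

C ≈ r_8 / r_7^2
  = 8.321e-47 / (1.758e-23)^2
  = 8.321e-47 / 3.09056e-46 ≈ 0.26924

0.27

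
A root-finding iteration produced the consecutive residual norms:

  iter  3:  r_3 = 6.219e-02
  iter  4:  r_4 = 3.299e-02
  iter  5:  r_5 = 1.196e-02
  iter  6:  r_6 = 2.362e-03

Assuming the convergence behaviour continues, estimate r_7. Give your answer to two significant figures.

1.8e-4

First estimate the order: p ≈ ln(r_6/r_5) / ln(r_5/r_4) = ln(2.362e-03/1.196e-02)/ln(1.196e-02/3.299e-02) = ln(0.197492)/ln(0.362534) ≈ 1.5987.
Then r_7 ≈ r_6·(r_6/r_5)^p = 2.362e-03·(0.197492)^1.5987 = 2.362e-03·0.0747816 ≈ 0.0001766.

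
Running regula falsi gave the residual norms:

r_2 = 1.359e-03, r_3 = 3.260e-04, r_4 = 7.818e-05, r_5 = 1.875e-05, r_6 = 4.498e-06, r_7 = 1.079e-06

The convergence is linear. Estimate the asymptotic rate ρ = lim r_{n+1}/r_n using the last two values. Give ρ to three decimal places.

0.240

ρ ≈ r_7/r_6 = 1.079e-06/4.498e-06 = 0.23988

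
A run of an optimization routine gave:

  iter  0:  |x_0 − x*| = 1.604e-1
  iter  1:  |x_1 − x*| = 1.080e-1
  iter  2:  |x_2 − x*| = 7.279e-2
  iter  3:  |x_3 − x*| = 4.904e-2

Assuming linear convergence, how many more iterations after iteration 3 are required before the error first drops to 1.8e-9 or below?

44

Rate ρ ≈ |x_3 − x*|/|x_2 − x*| = 4.904e-2/7.279e-2 = 0.6737.
After j more steps, |x_{3+j} − x*| ≈ 4.904e-2·ρ^j; need ρ^j ≤ 1.8e-9/4.904e-2 = 3.67047e-08.
j ≥ ln(3.67047e-08)/ln(0.6737) = -17.1204/-0.39497 = 43.346.
So 44 more iterations are needed.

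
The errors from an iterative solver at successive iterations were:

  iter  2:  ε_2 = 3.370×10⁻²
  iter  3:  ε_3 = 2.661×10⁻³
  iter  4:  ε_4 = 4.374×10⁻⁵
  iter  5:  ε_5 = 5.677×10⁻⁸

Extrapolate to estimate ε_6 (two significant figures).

1.2e-12

First estimate the order: p ≈ ln(ε_5/ε_4) / ln(ε_4/ε_3) = ln(5.677×10⁻⁸/4.374×10⁻⁵)/ln(4.374×10⁻⁵/2.661×10⁻³) = ln(0.0012979)/ln(0.0164374) ≈ 1.6180.
Then ε_6 ≈ ε_5·(ε_5/ε_4)^p = 5.677×10⁻⁸·(0.0012979)^1.6180 = 5.677×10⁻⁸·2.13415e-05 ≈ 1.212e-12.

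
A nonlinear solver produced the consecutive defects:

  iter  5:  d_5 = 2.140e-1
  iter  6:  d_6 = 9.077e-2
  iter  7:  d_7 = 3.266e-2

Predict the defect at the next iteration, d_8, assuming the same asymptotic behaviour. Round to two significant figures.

9.7e-3

First estimate the order: p ≈ ln(d_7/d_6) / ln(d_6/d_5) = ln(3.266e-2/9.077e-2)/ln(9.077e-2/2.140e-1) = ln(0.359811)/ln(0.424159) ≈ 1.1918.
Then d_8 ≈ d_7·(d_7/d_6)^p = 3.266e-2·(0.359811)^1.1918 = 3.266e-2·0.295753 ≈ 0.009659.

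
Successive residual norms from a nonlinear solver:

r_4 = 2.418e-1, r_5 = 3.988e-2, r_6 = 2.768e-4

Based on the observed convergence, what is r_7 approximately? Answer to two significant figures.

First estimate the order: p ≈ ln(r_6/r_5) / ln(r_5/r_4) = ln(2.768e-4/3.988e-2)/ln(3.988e-2/2.418e-1) = ln(0.00694082)/ln(0.16493) ≈ 2.7579.
Then r_7 ≈ r_6·(r_6/r_5)^p = 2.768e-4·(0.00694082)^2.7579 = 2.768e-4·1.11385e-06 ≈ 3.083e-10.

3.1e-10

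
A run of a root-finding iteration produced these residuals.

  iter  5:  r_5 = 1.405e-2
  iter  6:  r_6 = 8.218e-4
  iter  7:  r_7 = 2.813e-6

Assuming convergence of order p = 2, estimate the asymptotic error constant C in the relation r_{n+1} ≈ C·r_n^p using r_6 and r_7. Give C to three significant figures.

C ≈ r_7 / r_6^2
  = 2.813e-6 / (8.218e-4)^2
  = 2.813e-6 / 6.75355e-07 ≈ 4.1652

4.17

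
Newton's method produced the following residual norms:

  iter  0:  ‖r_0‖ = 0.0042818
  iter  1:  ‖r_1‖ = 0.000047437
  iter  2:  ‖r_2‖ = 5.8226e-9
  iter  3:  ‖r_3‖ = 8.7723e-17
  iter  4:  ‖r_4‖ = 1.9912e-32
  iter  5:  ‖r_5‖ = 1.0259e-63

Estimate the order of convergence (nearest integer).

2

Consecutive ratios: ‖r_5‖/‖r_4‖ = 1.0259e-63/1.9912e-32 = 5.15217e-32, ‖r_4‖/‖r_3‖ = 1.9912e-32/8.7723e-17 = 2.26987e-16.
p ≈ ln(5.15217e-32)/ln(2.26987e-16) = -72.0433/-36.0216 ≈ 2.00.
So the convergence is quadratic (order 2).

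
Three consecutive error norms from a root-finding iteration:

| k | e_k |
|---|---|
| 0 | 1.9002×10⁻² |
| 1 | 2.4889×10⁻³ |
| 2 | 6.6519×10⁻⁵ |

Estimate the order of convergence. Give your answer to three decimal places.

p ≈ ln(e_2/e_1) / ln(e_1/e_0)
  = ln(6.6519×10⁻⁵/2.4889×10⁻³) / ln(2.4889×10⁻³/1.9002×10⁻²)
  = ln(0.0267263) / ln(0.130981)
  = -3.622107 / -2.032703 ≈ 1.781916

1.782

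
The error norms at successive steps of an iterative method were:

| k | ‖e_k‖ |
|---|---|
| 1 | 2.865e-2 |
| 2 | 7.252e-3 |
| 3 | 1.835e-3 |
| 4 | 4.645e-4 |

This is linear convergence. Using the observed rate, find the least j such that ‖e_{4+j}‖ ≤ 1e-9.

10

Rate ρ ≈ ‖e_4‖/‖e_3‖ = 4.645e-4/1.835e-3 = 0.2531.
After j more steps, ‖e_{4+j}‖ ≈ 4.645e-4·ρ^j; need ρ^j ≤ 1e-9/4.645e-4 = 2.15285e-06.
j ≥ ln(2.15285e-06)/ln(0.2531) = -13.0487/-1.37397 = 9.497.
So 10 more iterations are needed.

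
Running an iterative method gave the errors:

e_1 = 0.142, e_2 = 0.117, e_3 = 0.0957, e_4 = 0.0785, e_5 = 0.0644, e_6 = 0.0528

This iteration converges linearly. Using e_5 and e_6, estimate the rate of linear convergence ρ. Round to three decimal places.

0.820

ρ ≈ e_6/e_5 = 0.0528/0.0644 = 0.81988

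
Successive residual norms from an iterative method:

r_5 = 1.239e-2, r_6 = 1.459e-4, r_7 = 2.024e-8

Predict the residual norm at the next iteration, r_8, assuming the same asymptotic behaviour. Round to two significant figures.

3.9e-16

First estimate the order: p ≈ ln(r_7/r_6) / ln(r_6/r_5) = ln(2.024e-8/1.459e-4)/ln(1.459e-4/1.239e-2) = ln(0.000138725)/ln(0.0117756) ≈ 1.9999.
Then r_8 ≈ r_7·(r_7/r_6)^p = 2.024e-8·(0.000138725)^1.9999 = 2.024e-8·1.92617e-08 ≈ 3.899e-16.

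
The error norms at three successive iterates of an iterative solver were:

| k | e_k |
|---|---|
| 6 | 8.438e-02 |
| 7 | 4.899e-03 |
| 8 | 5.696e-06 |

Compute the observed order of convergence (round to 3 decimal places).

p ≈ ln(e_8/e_7) / ln(e_7/e_6)
  = ln(5.696e-06/4.899e-03) / ln(4.899e-03/8.438e-02)
  = ln(0.00116269) / ln(0.0580588)
  = -6.757019 / -2.846299 ≈ 2.373967

2.374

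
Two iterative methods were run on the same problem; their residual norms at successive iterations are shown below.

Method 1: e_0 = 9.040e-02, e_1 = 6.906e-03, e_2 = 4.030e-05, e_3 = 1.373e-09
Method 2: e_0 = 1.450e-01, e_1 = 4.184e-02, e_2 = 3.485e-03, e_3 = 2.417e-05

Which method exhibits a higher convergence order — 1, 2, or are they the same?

Method 1: p ≈ ln(1.373e-09/4.030e-05)/ln(4.030e-05/6.906e-03) ≈ 2.00.
Method 2: p ≈ ln(2.417e-05/3.485e-03)/ln(3.485e-03/4.184e-02) ≈ 2.00.
Both orders ≈ 2.0 — effectively the same.

same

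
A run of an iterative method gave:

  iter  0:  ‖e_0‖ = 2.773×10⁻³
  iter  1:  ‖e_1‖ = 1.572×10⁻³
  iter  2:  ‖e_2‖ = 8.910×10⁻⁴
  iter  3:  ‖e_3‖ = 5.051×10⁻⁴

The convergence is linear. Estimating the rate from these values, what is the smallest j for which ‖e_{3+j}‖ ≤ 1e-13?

40

Rate ρ ≈ ‖e_3‖/‖e_2‖ = 5.051×10⁻⁴/8.910×10⁻⁴ = 0.5669.
After j more steps, ‖e_{3+j}‖ ≈ 5.051×10⁻⁴·ρ^j; need ρ^j ≤ 1e-13/5.051×10⁻⁴ = 1.97981e-10.
j ≥ ln(1.97981e-10)/ln(0.5669) = -22.3429/-0.56757 = 39.366.
So 40 more iterations are needed.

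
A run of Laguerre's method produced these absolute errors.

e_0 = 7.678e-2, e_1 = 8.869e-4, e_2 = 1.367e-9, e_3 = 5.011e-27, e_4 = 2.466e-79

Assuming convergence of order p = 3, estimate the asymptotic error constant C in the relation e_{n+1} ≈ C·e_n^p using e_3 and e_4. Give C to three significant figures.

1.96

C ≈ e_4 / e_3^3
  = 2.466e-79 / (5.011e-27)^3
  = 2.466e-79 / 1.25827e-79 ≈ 1.9598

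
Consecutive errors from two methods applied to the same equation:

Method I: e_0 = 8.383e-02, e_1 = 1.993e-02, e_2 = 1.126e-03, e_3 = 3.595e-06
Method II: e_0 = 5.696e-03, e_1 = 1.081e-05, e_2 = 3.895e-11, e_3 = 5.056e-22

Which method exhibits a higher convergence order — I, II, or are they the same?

Method I: p ≈ ln(3.595e-06/1.126e-03)/ln(1.126e-03/1.993e-02) ≈ 2.00.
Method II: p ≈ ln(5.056e-22/3.895e-11)/ln(3.895e-11/1.081e-05) ≈ 2.00.
Both orders ≈ 2.0 — effectively the same.

same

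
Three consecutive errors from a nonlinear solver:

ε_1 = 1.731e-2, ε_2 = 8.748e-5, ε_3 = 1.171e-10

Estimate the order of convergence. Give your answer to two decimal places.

2.56

p ≈ ln(ε_3/ε_2) / ln(ε_2/ε_1)
  = ln(1.171e-10/8.748e-5) / ln(8.748e-5/1.731e-2)
  = ln(1.33859e-06) / ln(0.00505373)
  = -13.52389 / -5.28763 ≈ 2.55765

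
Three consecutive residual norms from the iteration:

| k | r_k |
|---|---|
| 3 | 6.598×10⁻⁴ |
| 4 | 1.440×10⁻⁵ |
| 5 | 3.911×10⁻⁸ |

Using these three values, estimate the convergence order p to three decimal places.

p ≈ ln(r_5/r_4) / ln(r_4/r_3)
  = ln(3.911×10⁻⁸/1.440×10⁻⁵) / ln(1.440×10⁻⁵/6.598×10⁻⁴)
  = ln(0.00271597) / ln(0.0218248)
  = -5.908606 / -3.824708 ≈ 1.544852

1.545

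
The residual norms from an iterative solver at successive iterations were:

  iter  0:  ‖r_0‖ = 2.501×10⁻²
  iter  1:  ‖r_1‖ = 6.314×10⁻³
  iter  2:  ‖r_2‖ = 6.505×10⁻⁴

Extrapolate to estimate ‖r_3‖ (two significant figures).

First estimate the order: p ≈ ln(‖r_2‖/‖r_1‖) / ln(‖r_1‖/‖r_0‖) = ln(6.505×10⁻⁴/6.314×10⁻³)/ln(6.314×10⁻³/2.501×10⁻²) = ln(0.103025)/ln(0.252459) ≈ 1.6511.
Then ‖r_3‖ ≈ ‖r_2‖·(‖r_2‖/‖r_1‖)^p = 6.505×10⁻⁴·(0.103025)^1.6511 = 6.505×10⁻⁴·0.0234568 ≈ 1.526e-05.

1.5e-5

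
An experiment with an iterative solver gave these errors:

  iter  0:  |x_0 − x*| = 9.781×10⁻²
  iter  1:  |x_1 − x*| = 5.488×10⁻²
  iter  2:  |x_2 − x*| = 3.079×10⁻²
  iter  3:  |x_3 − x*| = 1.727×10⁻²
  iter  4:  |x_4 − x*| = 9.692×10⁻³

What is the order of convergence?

Consecutive ratios: |x_4 − x*|/|x_3 − x*| = 9.692×10⁻³/1.727×10⁻² = 0.561204, |x_3 − x*|/|x_2 − x*| = 1.727×10⁻²/3.079×10⁻² = 0.560896.
p ≈ ln(0.561204)/ln(0.560896) = -0.5777/-0.5782 ≈ 1.00.
So the convergence is linear (order 1).

1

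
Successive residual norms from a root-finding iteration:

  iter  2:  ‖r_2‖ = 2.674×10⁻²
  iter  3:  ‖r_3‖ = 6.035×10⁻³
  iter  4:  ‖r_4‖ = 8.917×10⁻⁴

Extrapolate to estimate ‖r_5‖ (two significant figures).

First estimate the order: p ≈ ln(‖r_4‖/‖r_3‖) / ln(‖r_3‖/‖r_2‖) = ln(8.917×10⁻⁴/6.035×10⁻³)/ln(6.035×10⁻³/2.674×10⁻²) = ln(0.147755)/ln(0.225692) ≈ 1.2846.
Then ‖r_5‖ ≈ ‖r_4‖·(‖r_4‖/‖r_3‖)^p = 8.917×10⁻⁴·(0.147755)^1.2846 = 8.917×10⁻⁴·0.0857421 ≈ 7.646e-05.

7.6e-5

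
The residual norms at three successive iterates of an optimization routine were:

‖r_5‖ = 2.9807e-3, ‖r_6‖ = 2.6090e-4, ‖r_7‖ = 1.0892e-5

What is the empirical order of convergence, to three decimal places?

1.304

p ≈ ln(‖r_7‖/‖r_6‖) / ln(‖r_6‖/‖r_5‖)
  = ln(1.0892e-5/2.6090e-4) / ln(2.6090e-4/2.9807e-3)
  = ln(0.0417478) / ln(0.0875298)
  = -3.176109 / -2.435776 ≈ 1.303941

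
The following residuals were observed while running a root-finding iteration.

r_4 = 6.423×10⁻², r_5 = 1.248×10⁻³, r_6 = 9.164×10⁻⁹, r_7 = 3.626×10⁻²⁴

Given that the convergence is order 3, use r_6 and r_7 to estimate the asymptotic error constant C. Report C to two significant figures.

C ≈ r_7 / r_6^3
  = 3.626×10⁻²⁴ / (9.164×10⁻⁹)^3
  = 3.626×10⁻²⁴ / 7.69583e-25 ≈ 4.7116

4.7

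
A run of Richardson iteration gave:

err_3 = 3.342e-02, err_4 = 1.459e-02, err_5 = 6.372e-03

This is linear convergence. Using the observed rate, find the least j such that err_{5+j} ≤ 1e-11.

Rate ρ ≈ err_5/err_4 = 6.372e-03/1.459e-02 = 0.4367.
After j more steps, err_{5+j} ≈ 6.372e-03·ρ^j; need ρ^j ≤ 1e-11/6.372e-03 = 1.56937e-09.
j ≥ ln(1.56937e-09)/ln(0.4367) = -20.2726/-0.82851 = 24.469.
So 25 more iterations are needed.

25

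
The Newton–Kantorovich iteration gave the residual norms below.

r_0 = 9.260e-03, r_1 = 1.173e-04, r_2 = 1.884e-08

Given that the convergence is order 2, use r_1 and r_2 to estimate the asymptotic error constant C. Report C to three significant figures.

C ≈ r_2 / r_1^2
  = 1.884e-08 / (1.173e-04)^2
  = 1.884e-08 / 1.37593e-08 ≈ 1.3693

1.37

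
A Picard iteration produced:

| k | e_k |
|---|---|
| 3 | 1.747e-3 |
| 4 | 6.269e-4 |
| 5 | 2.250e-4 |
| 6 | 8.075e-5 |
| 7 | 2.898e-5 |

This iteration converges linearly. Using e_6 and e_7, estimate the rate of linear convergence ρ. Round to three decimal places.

ρ ≈ e_7/e_6 = 2.898e-5/8.075e-5 = 0.35889

0.359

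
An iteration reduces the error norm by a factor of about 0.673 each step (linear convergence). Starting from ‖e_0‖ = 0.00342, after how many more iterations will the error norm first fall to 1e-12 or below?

56

After k steps, ‖e_k‖ ≈ 0.00342·0.673^k.
Need 0.673^k ≤ 1e-12/0.00342 = 2.92398e-10.
k ≥ ln(2.92398e-10)/ln(0.673) = -21.9529/-0.39601 = 55.435.
Smallest integer k = 56.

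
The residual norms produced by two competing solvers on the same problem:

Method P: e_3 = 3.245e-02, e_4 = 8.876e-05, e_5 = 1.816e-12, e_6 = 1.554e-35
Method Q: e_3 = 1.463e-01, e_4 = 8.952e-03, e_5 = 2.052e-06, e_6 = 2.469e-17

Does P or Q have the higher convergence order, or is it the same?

Method P: p ≈ ln(1.554e-35/1.816e-12)/ln(1.816e-12/8.876e-05) ≈ 3.00.
Method Q: p ≈ ln(2.469e-17/2.052e-06)/ln(2.052e-06/8.952e-03) ≈ 3.00.
Both orders ≈ 3.0 — effectively the same.

same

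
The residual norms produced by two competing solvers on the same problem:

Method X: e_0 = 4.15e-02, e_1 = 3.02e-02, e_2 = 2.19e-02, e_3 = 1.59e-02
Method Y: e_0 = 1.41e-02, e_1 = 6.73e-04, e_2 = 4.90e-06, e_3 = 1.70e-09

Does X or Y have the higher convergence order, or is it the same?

Method X: p ≈ ln(1.59e-02/2.19e-02)/ln(2.19e-02/3.02e-02) ≈ 1.00.
Method Y: p ≈ ln(1.70e-09/4.90e-06)/ln(4.90e-06/6.73e-04) ≈ 1.62.
Method Y has the higher order (≈1.6 vs ≈1.0).

Y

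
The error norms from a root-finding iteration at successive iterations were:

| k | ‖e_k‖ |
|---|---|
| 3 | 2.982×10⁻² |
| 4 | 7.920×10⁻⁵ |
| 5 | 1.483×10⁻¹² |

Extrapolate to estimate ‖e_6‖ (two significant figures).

First estimate the order: p ≈ ln(‖e_5‖/‖e_4‖) / ln(‖e_4‖/‖e_3‖) = ln(1.483×10⁻¹²/7.920×10⁻⁵)/ln(7.920×10⁻⁵/2.982×10⁻²) = ln(1.87247e-08)/ln(0.00265594) ≈ 3.0001.
Then ‖e_6‖ ≈ ‖e_5‖·(‖e_5‖/‖e_4‖)^p = 1.483×10⁻¹²·(1.87247e-08)^3.0001 = 1.483×10⁻¹²·6.55348e-24 ≈ 9.719e-36.

9.7e-36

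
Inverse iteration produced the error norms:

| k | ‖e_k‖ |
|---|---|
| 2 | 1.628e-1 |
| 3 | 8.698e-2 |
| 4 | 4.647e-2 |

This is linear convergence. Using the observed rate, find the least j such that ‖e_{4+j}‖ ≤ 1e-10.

32

Rate ρ ≈ ‖e_4‖/‖e_3‖ = 4.647e-2/8.698e-2 = 0.5343.
After j more steps, ‖e_{4+j}‖ ≈ 4.647e-2·ρ^j; need ρ^j ≤ 1e-10/4.647e-2 = 2.15193e-09.
j ≥ ln(2.15193e-09)/ln(0.5343) = -19.9569/-0.62680 = 31.839.
So 32 more iterations are needed.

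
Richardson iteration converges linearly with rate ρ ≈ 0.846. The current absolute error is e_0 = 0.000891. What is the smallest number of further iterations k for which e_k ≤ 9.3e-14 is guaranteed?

After k steps, e_k ≈ 0.000891·0.846^k.
Need 0.846^k ≤ 9.3e-14/0.000891 = 1.04377e-10.
k ≥ ln(1.04377e-10)/ln(0.846) = -22.9830/-0.16724 = 137.425.
Smallest integer k = 138.

138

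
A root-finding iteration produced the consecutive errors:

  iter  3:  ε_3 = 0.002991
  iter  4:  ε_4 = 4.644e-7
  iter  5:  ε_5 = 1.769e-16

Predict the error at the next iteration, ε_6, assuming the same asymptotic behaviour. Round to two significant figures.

First estimate the order: p ≈ ln(ε_5/ε_4) / ln(ε_4/ε_3) = ln(1.769e-16/4.644e-7)/ln(4.644e-7/0.002991) = ln(3.80922e-10)/ln(0.000155266) ≈ 2.4729.
Then ε_6 ≈ ε_5·(ε_5/ε_4)^p = 1.769e-16·(3.80922e-10)^2.4729 = 1.769e-16·5.09741e-24 ≈ 9.017e-40.

9.0e-40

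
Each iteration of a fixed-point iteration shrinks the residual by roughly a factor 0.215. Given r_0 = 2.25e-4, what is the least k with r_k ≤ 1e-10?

10

After k steps, r_k ≈ 2.25e-4·0.215^k.
Need 0.215^k ≤ 1e-10/2.25e-4 = 4.44444e-07.
k ≥ ln(4.44444e-07)/ln(0.215) = -14.6264/-1.53712 = 9.515.
Smallest integer k = 10.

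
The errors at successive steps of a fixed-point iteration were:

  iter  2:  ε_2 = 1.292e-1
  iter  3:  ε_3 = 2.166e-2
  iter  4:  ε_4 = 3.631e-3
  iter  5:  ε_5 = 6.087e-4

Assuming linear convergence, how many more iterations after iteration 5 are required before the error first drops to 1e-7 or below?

Rate ρ ≈ ε_5/ε_4 = 6.087e-4/3.631e-3 = 0.1676.
After j more steps, ε_{5+j} ≈ 6.087e-4·ρ^j; need ρ^j ≤ 1e-7/6.087e-4 = 0.000164285.
j ≥ ln(0.000164285)/ln(0.1676) = -8.7139/-1.78618 = 4.879.
So 5 more iterations are needed.

5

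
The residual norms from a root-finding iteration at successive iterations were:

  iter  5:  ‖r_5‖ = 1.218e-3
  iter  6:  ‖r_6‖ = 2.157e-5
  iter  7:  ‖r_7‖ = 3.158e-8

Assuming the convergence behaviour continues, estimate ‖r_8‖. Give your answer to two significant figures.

First estimate the order: p ≈ ln(‖r_7‖/‖r_6‖) / ln(‖r_6‖/‖r_5‖) = ln(3.158e-8/2.157e-5)/ln(2.157e-5/1.218e-3) = ln(0.00146407)/ln(0.0177094) ≈ 1.6180.
Then ‖r_8‖ ≈ ‖r_7‖·(‖r_7‖/‖r_6‖)^p = 3.158e-8·(0.00146407)^1.6180 = 3.158e-8·2.59346e-05 ≈ 8.19e-13.

8.2e-13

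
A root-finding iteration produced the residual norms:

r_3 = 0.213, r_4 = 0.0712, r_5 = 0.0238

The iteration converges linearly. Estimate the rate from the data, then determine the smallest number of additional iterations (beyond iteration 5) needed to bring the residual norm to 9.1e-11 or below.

Rate ρ ≈ r_5/r_4 = 0.0238/0.0712 = 0.3343.
After j more steps, r_{5+j} ≈ 0.0238·ρ^j; need ρ^j ≤ 9.1e-11/0.0238 = 3.82353e-09.
j ≥ ln(3.82353e-09)/ln(0.3343) = -19.3821/-1.09572 = 17.689.
So 18 more iterations are needed.

18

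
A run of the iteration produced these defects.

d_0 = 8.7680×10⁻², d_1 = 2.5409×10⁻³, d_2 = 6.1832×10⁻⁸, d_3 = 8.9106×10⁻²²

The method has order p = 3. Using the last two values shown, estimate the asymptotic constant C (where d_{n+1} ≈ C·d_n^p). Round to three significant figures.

C ≈ d_3 / d_2^3
  = 8.9106×10⁻²² / (6.1832×10⁻⁸)^3
  = 8.9106×10⁻²² / 2.36396e-22 ≈ 3.7694

3.77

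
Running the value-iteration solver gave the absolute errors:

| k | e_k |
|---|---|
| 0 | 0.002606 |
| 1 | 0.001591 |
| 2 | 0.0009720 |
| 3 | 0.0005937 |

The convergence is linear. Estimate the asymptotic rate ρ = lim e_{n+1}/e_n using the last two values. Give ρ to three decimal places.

ρ ≈ e_3/e_2 = 0.0005937/0.0009720 = 0.61080

0.611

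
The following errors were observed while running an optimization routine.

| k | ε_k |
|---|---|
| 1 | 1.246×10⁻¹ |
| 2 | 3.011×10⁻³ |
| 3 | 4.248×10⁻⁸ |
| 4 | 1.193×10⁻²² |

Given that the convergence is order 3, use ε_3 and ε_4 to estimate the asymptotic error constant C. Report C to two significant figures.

C ≈ ε_4 / ε_3^3
  = 1.193×10⁻²² / (4.248×10⁻⁸)^3
  = 1.193×10⁻²² / 7.66573e-23 ≈ 1.5563

1.6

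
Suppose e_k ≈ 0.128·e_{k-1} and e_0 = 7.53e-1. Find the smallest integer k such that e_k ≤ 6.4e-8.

8

After k steps, e_k ≈ 7.53e-1·0.128^k.
Need 0.128^k ≤ 6.4e-8/7.53e-1 = 8.49934e-08.
k ≥ ln(8.49934e-08)/ln(0.128) = -16.2807/-2.05573 = 7.920.
Smallest integer k = 8.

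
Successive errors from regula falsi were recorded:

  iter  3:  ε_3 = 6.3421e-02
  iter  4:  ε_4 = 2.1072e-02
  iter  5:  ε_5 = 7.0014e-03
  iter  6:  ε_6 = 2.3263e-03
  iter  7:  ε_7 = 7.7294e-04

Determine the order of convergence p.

1

Consecutive ratios: ε_7/ε_6 = 7.7294e-04/2.3263e-03 = 0.332262, ε_6/ε_5 = 2.3263e-03/7.0014e-03 = 0.332262.
p ≈ ln(0.332262)/ln(0.332262) = -1.1018/-1.1018 ≈ 1.00.
So the convergence is linear (order 1).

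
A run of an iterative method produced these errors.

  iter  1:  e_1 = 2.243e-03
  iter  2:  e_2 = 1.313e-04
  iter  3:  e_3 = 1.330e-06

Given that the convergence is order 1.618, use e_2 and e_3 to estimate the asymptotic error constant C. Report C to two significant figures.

C ≈ e_3 / e_2^1.618
  = 1.330e-06 / (1.313e-04)^1.618
  = 1.330e-06 / 5.24025e-07 ≈ 2.538

2.5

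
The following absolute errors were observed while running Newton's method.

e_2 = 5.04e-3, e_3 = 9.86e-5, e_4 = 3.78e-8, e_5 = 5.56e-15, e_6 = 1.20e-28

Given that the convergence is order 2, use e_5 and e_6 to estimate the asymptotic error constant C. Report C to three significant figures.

3.88

C ≈ e_6 / e_5^2
  = 1.20e-28 / (5.56e-15)^2
  = 1.20e-28 / 3.09136e-29 ≈ 3.8818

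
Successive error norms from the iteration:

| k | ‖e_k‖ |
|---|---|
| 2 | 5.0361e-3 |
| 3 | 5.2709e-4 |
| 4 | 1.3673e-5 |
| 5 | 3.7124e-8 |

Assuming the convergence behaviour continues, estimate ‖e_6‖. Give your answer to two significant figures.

First estimate the order: p ≈ ln(‖e_5‖/‖e_4‖) / ln(‖e_4‖/‖e_3‖) = ln(3.7124e-8/1.3673e-5)/ln(1.3673e-5/5.2709e-4) = ln(0.00271513)/ln(0.0259405) ≈ 1.6180.
Then ‖e_6‖ ≈ ‖e_5‖·(‖e_5‖/‖e_4‖)^p = 3.7124e-8·(0.00271513)^1.6180 = 3.7124e-8·7.04487e-05 ≈ 2.615e-12.

2.6e-12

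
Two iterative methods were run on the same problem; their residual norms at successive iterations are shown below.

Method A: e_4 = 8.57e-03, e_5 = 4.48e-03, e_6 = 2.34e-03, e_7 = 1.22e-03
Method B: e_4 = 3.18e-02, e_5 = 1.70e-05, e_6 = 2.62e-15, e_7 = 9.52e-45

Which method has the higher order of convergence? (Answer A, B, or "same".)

B

Method A: p ≈ ln(1.22e-03/2.34e-03)/ln(2.34e-03/4.48e-03) ≈ 1.00.
Method B: p ≈ ln(9.52e-45/2.62e-15)/ln(2.62e-15/1.70e-05) ≈ 3.00.
Method B has the higher order (≈3.0 vs ≈1.0).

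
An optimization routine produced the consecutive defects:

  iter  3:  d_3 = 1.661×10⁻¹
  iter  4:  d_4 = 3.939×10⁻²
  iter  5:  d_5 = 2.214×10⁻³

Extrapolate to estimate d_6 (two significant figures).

7.0e-6

First estimate the order: p ≈ ln(d_5/d_4) / ln(d_4/d_3) = ln(2.214×10⁻³/3.939×10⁻²)/ln(3.939×10⁻²/1.661×10⁻¹) = ln(0.0562072)/ln(0.237146) ≈ 2.0004.
Then d_6 ≈ d_5·(d_5/d_4)^p = 2.214×10⁻³·(0.0562072)^2.0004 = 2.214×10⁻³·0.00315561 ≈ 6.987e-06.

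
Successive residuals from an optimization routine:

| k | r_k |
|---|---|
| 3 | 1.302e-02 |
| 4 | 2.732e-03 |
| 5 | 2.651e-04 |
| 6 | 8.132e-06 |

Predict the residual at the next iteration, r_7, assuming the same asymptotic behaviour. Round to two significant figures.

First estimate the order: p ≈ ln(r_6/r_5) / ln(r_5/r_4) = ln(8.132e-06/2.651e-04)/ln(2.651e-04/2.732e-03) = ln(0.0306752)/ln(0.0970351) ≈ 1.4937.
Then r_7 ≈ r_6·(r_6/r_5)^p = 8.132e-06·(0.0306752)^1.4937 = 8.132e-06·0.0054918 ≈ 4.466e-08.

4.5e-8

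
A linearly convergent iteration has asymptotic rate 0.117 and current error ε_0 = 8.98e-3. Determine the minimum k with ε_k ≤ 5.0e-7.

5

After k steps, ε_k ≈ 8.98e-3·0.117^k.
Need 0.117^k ≤ 5.0e-7/8.98e-3 = 5.56793e-05.
k ≥ ln(5.56793e-05)/ln(0.117) = -9.7959/-2.14558 = 4.566.
Smallest integer k = 5.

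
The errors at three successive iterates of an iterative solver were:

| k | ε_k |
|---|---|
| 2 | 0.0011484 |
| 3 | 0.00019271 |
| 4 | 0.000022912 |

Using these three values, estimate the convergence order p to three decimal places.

1.193

p ≈ ln(ε_4/ε_3) / ln(ε_3/ε_2)
  = ln(0.000022912/0.00019271) / ln(0.00019271/0.0011484)
  = ln(0.118894) / ln(0.167807)
  = -2.129523 / -1.784941 ≈ 1.193050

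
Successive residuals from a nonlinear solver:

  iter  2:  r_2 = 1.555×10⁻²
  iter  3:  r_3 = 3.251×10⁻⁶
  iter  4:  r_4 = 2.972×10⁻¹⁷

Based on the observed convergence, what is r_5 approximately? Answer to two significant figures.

2.3e-50

First estimate the order: p ≈ ln(r_4/r_3) / ln(r_3/r_2) = ln(2.972×10⁻¹⁷/3.251×10⁻⁶)/ln(3.251×10⁻⁶/1.555×10⁻²) = ln(9.1418e-12)/ln(0.000209068) ≈ 3.0000.
Then r_5 ≈ r_4·(r_4/r_3)^p = 2.972×10⁻¹⁷·(9.1418e-12)^3.0000 = 2.972×10⁻¹⁷·7.64003e-34 ≈ 2.271e-50.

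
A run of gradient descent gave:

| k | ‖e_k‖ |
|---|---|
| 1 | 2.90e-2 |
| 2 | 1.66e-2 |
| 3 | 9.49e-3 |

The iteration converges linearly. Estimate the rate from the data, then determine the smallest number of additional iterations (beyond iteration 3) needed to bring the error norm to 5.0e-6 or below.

Rate ρ ≈ ‖e_3‖/‖e_2‖ = 9.49e-3/1.66e-2 = 0.5717.
After j more steps, ‖e_{3+j}‖ ≈ 9.49e-3·ρ^j; need ρ^j ≤ 5.0e-6/9.49e-3 = 0.00052687.
j ≥ ln(0.00052687)/ln(0.5717) = -7.5486/-0.55914 = 13.500.
So 14 more iterations are needed.

14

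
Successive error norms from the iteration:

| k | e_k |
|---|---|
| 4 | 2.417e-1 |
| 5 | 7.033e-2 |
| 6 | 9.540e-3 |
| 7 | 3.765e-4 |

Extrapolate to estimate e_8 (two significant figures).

2.0e-6

First estimate the order: p ≈ ln(e_7/e_6) / ln(e_6/e_5) = ln(3.765e-4/9.540e-3)/ln(9.540e-3/7.033e-2) = ln(0.0394654)/ln(0.135646) ≈ 1.6180.
Then e_8 ≈ e_7·(e_7/e_6)^p = 3.765e-4·(0.0394654)^1.6180 = 3.765e-4·0.005354 ≈ 2.016e-06.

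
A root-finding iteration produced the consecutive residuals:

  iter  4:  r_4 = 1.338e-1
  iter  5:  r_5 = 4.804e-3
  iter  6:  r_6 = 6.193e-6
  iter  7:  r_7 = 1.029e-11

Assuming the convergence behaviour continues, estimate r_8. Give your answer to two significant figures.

First estimate the order: p ≈ ln(r_7/r_6) / ln(r_6/r_5) = ln(1.029e-11/6.193e-6)/ln(6.193e-6/4.804e-3) = ln(1.66155e-06)/ln(0.00128913) ≈ 2.0000.
Then r_8 ≈ r_7·(r_7/r_6)^p = 1.029e-11·(1.66155e-06)^2.0000 = 1.029e-11·2.76075e-12 ≈ 2.841e-23.

2.8e-23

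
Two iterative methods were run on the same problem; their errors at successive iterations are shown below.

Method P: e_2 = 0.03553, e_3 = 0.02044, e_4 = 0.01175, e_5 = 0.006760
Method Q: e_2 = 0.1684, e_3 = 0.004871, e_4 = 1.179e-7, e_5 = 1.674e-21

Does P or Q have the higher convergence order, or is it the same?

Method P: p ≈ ln(0.006760/0.01175)/ln(0.01175/0.02044) ≈ 1.00.
Method Q: p ≈ ln(1.674e-21/1.179e-7)/ln(1.179e-7/0.004871) ≈ 3.00.
Method Q has the higher order (≈3.0 vs ≈1.0).

Q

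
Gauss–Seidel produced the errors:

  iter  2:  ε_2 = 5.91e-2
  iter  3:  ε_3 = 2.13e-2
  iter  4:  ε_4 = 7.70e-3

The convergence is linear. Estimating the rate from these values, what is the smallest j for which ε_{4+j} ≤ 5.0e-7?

10

Rate ρ ≈ ε_4/ε_3 = 7.70e-3/2.13e-2 = 0.3615.
After j more steps, ε_{4+j} ≈ 7.70e-3·ρ^j; need ρ^j ≤ 5.0e-7/7.70e-3 = 6.49351e-05.
j ≥ ln(6.49351e-05)/ln(0.3615) = -9.6421/-1.01749 = 9.476.
So 10 more iterations are needed.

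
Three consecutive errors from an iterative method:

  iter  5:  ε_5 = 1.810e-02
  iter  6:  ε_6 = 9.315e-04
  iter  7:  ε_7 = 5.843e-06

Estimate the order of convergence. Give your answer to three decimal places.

p ≈ ln(ε_7/ε_6) / ln(ε_6/ε_5)
  = ln(5.843e-06/9.315e-04) / ln(9.315e-04/1.810e-02)
  = ln(0.00627268) / ln(0.0514641)
  = -5.071552 / -2.966871 ≈ 1.709394

1.709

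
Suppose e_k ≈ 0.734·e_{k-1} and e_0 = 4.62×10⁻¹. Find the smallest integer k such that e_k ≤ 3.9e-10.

68

After k steps, e_k ≈ 4.62×10⁻¹·0.734^k.
Need 0.734^k ≤ 3.9e-10/4.62×10⁻¹ = 8.44156e-10.
k ≥ ln(8.44156e-10)/ln(0.734) = -20.8927/-0.30925 = 67.559.
Smallest integer k = 68.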